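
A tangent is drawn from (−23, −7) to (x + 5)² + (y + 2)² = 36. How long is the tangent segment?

Centre (−5, −2), r² = 36. |PO|² = (−18)² + (−5)² = 349.
By the tangent–radius right angle, tangent length = √(|PO|² − r²) = √313.

√313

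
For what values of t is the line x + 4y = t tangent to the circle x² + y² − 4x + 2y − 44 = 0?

t = −2 ± 7√17

The line touches the circle iff its distance from (2, −1) is 7:
|1·2 + 4·(−1) − t| / √17 = 7
|t − (−2)| = 7√17.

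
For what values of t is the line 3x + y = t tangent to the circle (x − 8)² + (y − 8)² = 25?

t = 32 ± 5√10

Tangency holds when the distance from the centre (8, 8) to the line equals the radius 5:
|3·8 + 1·8 − t| / √10 = 5
|t − (32)| = 5√10.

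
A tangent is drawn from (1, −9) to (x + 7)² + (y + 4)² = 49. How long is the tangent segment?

2√10

The centre is (−7, −4) and r = 7. The square of the distance from P to the centre is 64 + 25 = 89.
The tangent meets the radius at right angles, so tangent² = |PO|² − r² = 89 − 49 = 40.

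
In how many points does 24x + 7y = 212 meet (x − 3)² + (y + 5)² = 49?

d² = (24·3 + 7·(−5) − (212))²/625 = 49; r² = 49.
Since d² = r², the line is tangent.

1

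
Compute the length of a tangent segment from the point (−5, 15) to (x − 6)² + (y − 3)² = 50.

√215

The centre is (6, 3) and r = 5√2. The square of the distance from P to the centre is 121 + 144 = 265.
By the tangent–radius right angle, tangent length = √(|PO|² − r²) = √215.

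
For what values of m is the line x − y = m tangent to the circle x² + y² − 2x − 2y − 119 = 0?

m = ±11√2

Tangency holds when the distance from the centre (1, 1) to the line equals the radius 11:
|1·1 − 1·1 − m| / √2 = 11
|m| = 11√2.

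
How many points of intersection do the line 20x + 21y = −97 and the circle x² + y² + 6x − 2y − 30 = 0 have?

2

Centre (−3, 1), r² = 40. Distance² from centre to line = (58)²/841 = 4.
Since d² < r², the line cuts the circle twice.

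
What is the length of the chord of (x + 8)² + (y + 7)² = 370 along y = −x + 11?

Substitute y = −x + 11:
2x² − 20x + 18 = 0  ⟹  x² − 10x + 9 = 0
x = 9 or x = 1, giving (9, 2) and (1, 10).
|(9, 2) − (1, 10)| = √((8)² + (−8)²) = 8√2.

8√2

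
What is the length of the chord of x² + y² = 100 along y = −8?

12

From the line, y = −8. Substituting:
x² − 36 = 0
x = 6 or x = −6, giving (6, −8) and (−6, −8).
|(6, −8) − (−6, −8)| = √((12)² + (0)²) = 12.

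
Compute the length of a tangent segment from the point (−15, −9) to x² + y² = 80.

With centre O = (0, 0), |OP|² = 306 and r² = 80.
The tangent meets the radius at right angles, so tangent² = |PO|² − r² = 306 − 80 = 226.

√226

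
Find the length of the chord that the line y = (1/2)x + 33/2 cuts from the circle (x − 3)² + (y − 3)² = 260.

8√5

Express y = (33 + x)/2 and substitute into the circle:
5x² + 30x − 275 = 0  ⟹  x² + 6x − 55 = 0
x = 5 or x = −11, giving (5, 19) and (−11, 11).
Chord length = distance between (5, 19) and (−11, 11) = √320 = 8√5.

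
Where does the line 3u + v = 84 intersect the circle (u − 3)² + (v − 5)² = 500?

From the line, v = −3u + 84. Substituting:
10u² − 480u + 5750 = 0  ⟹  u² − 48u + 575 = 0
u = 25 or u = 23, giving (25, 9) and (23, 15).

(23, 15) and (25, 9)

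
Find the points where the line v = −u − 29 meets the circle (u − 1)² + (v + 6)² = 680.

(−25, −4) and (3, −32)

Express v = −u − 29 and substitute into the circle:
2u² + 44u − 150 = 0  ⟹  u² + 22u − 75 = 0
u = 3 or u = −25, giving (3, −32) and (−25, −4).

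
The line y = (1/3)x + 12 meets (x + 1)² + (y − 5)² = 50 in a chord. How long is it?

2√10

Substitute y = (36 + x)/3:
10x² + 60x = 0  ⟹  x² + 6x = 0
x = 0 or x = −6, giving (0, 12) and (−6, 10).
Chord length = distance between (0, 12) and (−6, 10) = √40 = 2√10.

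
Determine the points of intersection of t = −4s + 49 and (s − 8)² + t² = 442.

(7, 21) and (17, −19)

Substitute t = −4s + 49:
17s² − 408s + 2023 = 0  ⟹  s² − 24s + 119 = 0
s = 17 or s = 7, giving (17, −19) and (7, 21).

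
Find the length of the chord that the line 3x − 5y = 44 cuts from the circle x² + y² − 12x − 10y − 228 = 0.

From the line, y = (−44 + 3x)/5. Substituting:
34x² − 714x − 1564 = 0  ⟹  x² − 21x − 46 = 0
x = 23 or x = −2, giving (23, 5) and (−2, −10).
Chord length = distance between (23, 5) and (−2, −10) = √850 = 5√34.

5√34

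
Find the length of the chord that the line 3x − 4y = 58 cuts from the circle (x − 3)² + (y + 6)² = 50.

Express y = (−58 + 3x)/4 and substitute into the circle:
25x² − 300x + 500 = 0  ⟹  x² − 12x + 20 = 0
x = 10 or x = 2, giving (10, −7) and (2, −13).
Chord length = distance between (10, −7) and (2, −13) = √100 = 10.

10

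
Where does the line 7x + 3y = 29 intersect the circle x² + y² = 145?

(−1, 12) and (8, −9)

From the line, y = (29 − 7x)/3. Substituting:
58x² − 406x − 464 = 0  ⟹  x² − 7x − 8 = 0
x = 8 or x = −1, giving (8, −9) and (−1, 12).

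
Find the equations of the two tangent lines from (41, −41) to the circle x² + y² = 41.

Write the tangent as mx − y + (−41 − m·(41)) = 0 and set its distance from the centre to √41:
[m·(−41) − (41)]² = 41(m² + 1)
20m² + 41m + 20 = 0, so m = −4/5 or m = −5/4.
Through (41, −41) these give 4x + 5y = −41 and 5x + 4y = 41.

4x + 5y = −41 and 5x + 4y = 41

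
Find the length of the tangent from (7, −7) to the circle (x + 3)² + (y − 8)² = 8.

√317

The centre is (−3, 8) and r = 2√2. The square of the distance from P to the centre is 100 + 225 = 325.
The tangent meets the radius at right angles, so tangent² = |PO|² − r² = 325 − 8 = 317.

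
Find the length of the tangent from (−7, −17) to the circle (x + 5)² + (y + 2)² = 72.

√157

With centre O = (−5, −2), |OP|² = 229 and r² = 72.
Power of the point: PT² = |PO|² − r² = 157, so PT = √157.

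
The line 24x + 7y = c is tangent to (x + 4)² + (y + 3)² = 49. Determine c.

c = −292 or c = 58

For a tangent, require d(centre, line) = r = 7.
|24·(−4) + 7·(−3) − c| / √625 = 7
|c − (−117)| = 7·25, so c = 58 or c = −292.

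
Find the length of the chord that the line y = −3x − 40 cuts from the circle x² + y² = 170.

2√10

Centre (0, 0), r² = 170. Perpendicular distance d from centre to line = |40| / √10 = 40/√10.
Half the chord is √(r² − d²) = √(10), so the full chord is 2√10.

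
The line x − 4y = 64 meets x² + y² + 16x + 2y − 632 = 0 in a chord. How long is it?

The distance from (−8, −1) to the line is 68/√17, and r² = 697.
Half the chord is √(r² − d²) = √(425), so the full chord is 10√17.

10√17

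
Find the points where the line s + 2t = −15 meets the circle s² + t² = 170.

Express t = (−15 − s)/2 and substitute into the circle:
5s² + 30s − 455 = 0  ⟹  s² + 6s − 91 = 0
s = 7 or s = −13, giving (7, −11) and (−13, −1).

(−13, −1) and (7, −11)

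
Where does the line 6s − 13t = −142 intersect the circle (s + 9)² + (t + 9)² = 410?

(−28, −2) and (−2, 10)

From the line, t = (142 + 6s)/13. Substituting:
205s² + 6150s + 11480 = 0  ⟹  s² + 30s + 56 = 0
s = −2 or s = −28, giving (−2, 10) and (−28, −2).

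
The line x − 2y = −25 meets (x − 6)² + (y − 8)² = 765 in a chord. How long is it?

24√5

Express y = (25 + x)/2 and substitute into the circle:
5x² − 30x − 2835 = 0  ⟹  x² − 6x − 567 = 0
x = 27 or x = −21, giving (27, 26) and (−21, 2).
|(27, 26) − (−21, 2)| = √((48)² + (24)²) = 24√5.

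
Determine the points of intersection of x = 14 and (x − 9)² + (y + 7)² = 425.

The line gives x = 14. Substituting into the circle:
y² + 14y − 351 = 0
y = 13 or y = −27, giving (14, 13) and (14, −27).

(14, −27) and (14, 13)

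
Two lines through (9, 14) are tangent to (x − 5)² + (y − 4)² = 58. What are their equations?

7x + 3y = 105 and 3x − 7y = −71

A line y − (14) = m(x − (9)) is tangent when its distance from (5, 4) is √58:
(−4m − (−10))² = 58(m² + 1)
21m² + 40m − 21 = 0, so m = −7/3 or m = 3/7.
With m = −7/3: 7x + 3y = 105. With m = 3/7: 3x − 7y = −71.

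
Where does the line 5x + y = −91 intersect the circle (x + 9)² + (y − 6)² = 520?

From the line, y = −5x − 91. Substituting:
26x² + 988x + 8970 = 0  ⟹  x² + 38x + 345 = 0
x = −15 or x = −23, giving (−15, −16) and (−23, 24).

(−23, 24) and (−15, −16)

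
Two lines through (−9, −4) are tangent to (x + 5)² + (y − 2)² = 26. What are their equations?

Write the tangent as mx − y + (−4 − m·(−9)) = 0 and set its distance from the centre to √26:
[m·(4) − (6)]² = 26(m² + 1)
5m² + 24m − 5 = 0, so m = −5 or m = 1/5.
With m = −5: 5x + y = −49. With m = 1/5: x − 5y = 11.

5x + y = −49 and x − 5y = 11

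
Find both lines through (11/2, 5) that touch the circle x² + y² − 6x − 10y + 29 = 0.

2x − y = 6 and 2x + y = 16

Let a tangent through (11/2, 5) have slope m. Its distance from (3, 5) must equal √5:
[m·(−5/2) − (0)]² = 5(m² + 1)
m² − 4 = 0, so m = 2 or m = −2.
With m = 2: 2x − y = 6. With m = −2: 2x + y = 16.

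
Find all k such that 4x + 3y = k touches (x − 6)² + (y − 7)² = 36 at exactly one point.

Tangency holds when the distance from the centre (6, 7) to the line equals the radius 6:
|4·6 + 3·7 − k| / √25 = 6
|k − (45)| = 6·5, so k = 75 or k = 15.

k = 15 or k = 75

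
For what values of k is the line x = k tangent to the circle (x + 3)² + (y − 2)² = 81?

k = −12 or k = 6

Tangency holds when the distance from the centre (−3, 2) to the line equals the radius 9:
|1·(−3) + 0·2 − k| / √1 = 9
|k − (−3)| = 9, so k = 6 or k = −12.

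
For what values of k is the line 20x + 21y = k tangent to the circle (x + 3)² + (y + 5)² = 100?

k = −455 or k = 125

For a tangent, require d(centre, line) = r = 10.
|20·(−3) + 21·(−5) − k| / √841 = 10
|k − (−165)| = 10·29, so k = 125 or k = −455.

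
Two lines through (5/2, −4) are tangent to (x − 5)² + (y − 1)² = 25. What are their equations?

4x + 3y = −2 and y = −4

Let a tangent through (5/2, −4) have slope m. Its distance from (5, 1) must equal 5:
(5/2m − (5))² = 25(m² + 1)
3m² + 4m = 0, so m = −4/3 or m = 0.
Through (5/2, −4) these give 4x + 3y = −2 and y = −4.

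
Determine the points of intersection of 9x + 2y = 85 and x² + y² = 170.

Express y = (85 − 9x)/2 and substitute into the circle:
85x² − 1530x + 6545 = 0  ⟹  x² − 18x + 77 = 0
x = 11 or x = 7, giving (11, −7) and (7, 11).

(7, 11) and (11, −7)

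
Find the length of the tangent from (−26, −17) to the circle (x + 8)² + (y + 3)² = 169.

3√39

Centre (−8, −3), r² = 169. |PO|² = (−18)² + (−14)² = 520.
By the tangent–radius right angle, tangent length = √(|PO|² − r²) = √351 = 3√39.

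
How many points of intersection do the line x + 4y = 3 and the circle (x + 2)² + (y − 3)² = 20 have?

2

Substituting the line into the circle gives 17x² + 82x − 175 = 0.
Discriminant = (82)² − 4·17·(−175) = 18624 > 0.
Two real roots: the line is a secant.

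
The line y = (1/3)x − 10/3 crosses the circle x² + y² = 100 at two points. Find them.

From the line, y = (−10 + x)/3. Substituting:
10x² − 20x − 800 = 0  ⟹  x² − 2x − 80 = 0
x = 10 or x = −8, giving (10, 0) and (−8, −6).

(−8, −6) and (10, 0)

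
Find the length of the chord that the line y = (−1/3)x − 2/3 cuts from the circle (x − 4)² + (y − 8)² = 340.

Centre (4, 8), r² = 340. Perpendicular distance d from centre to line = |30| / √10 = 30/√10.
Half the chord is √(r² − d²) = √(250), so the full chord is 10√10.

10√10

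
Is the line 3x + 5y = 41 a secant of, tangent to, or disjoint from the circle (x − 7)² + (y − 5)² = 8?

d² = (3·7 + 5·5 − (41))²/34 = 25/34; r² = 8.
Since d² < r², the line cuts the circle twice.

secant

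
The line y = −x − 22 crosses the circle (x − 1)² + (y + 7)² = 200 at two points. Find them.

(−13, −9) and (−1, −21)

From the line, y = −x − 22. Substituting:
2x² + 28x + 26 = 0  ⟹  x² + 14x + 13 = 0
x = −1 or x = −13, giving (−1, −21) and (−13, −9).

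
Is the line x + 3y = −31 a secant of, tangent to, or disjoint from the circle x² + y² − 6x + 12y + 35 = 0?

Centre (3, −6), r² = 10. Distance² from centre to line = (16)²/10 = 128/5.
Since d² > r², the line lies outside the circle.

disjoint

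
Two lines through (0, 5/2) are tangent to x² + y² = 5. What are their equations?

x − 2y = −5 and x + 2y = 5

Write the tangent as mx − y + (5/2 − m·(0)) = 0 and set its distance from the centre to √5:
(0m − (−5/2))² = 5(m² + 1)
4m² − 1 = 0, so m = 1/2 or m = −1/2.
Through (0, 5/2) these give x − 2y = −5 and x + 2y = 5.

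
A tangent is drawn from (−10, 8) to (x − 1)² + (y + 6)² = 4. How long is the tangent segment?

√313

The centre is (1, −6) and r = 2. The square of the distance from P to the centre is 121 + 196 = 317.
By the tangent–radius right angle, tangent length = √(|PO|² − r²) = √313.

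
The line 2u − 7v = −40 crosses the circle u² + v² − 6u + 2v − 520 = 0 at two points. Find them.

(−20, 0) and (22, 12)

From the line, v = (40 + 2u)/7. Substituting:
53u² − 106u − 23320 = 0  ⟹  u² − 2u − 440 = 0
u = 22 or u = −20, giving (22, 12) and (−20, 0).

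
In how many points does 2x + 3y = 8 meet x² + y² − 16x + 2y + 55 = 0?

d² = (2·8 + 3·(−1) − (8))²/13 = 25/13; r² = 10.
Since d² < r², the line cuts the circle twice.

2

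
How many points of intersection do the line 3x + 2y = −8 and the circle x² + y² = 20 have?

Substituting the line into the circle gives 13x² + 48x − 16 = 0.
Δ = 2304 − (−832) = 3136.
Two real roots: the line is a secant.

2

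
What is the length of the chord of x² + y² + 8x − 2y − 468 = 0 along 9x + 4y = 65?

Substitute y = (65 − 9x)/4:
97x² − 970x − 3783 = 0  ⟹  x² − 10x − 39 = 0
x = 13 or x = −3, giving (13, −13) and (−3, 23).
Chord length = distance between (13, −13) and (−3, 23) = √1552 = 4√97.

4√97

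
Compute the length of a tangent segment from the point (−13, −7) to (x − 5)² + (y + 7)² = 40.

The centre is (5, −7) and r = 2√10. The square of the distance from P to the centre is 324 + 0 = 324.
The tangent meets the radius at right angles, so tangent² = |PO|² − r² = 324 − 40 = 284.

2√71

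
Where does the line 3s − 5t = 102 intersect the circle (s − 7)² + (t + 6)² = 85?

Substitute t = (−102 + 3s)/5:
34s² − 782s + 4284 = 0  ⟹  s² − 23s + 126 = 0
s = 14 or s = 9, giving (14, −12) and (9, −15).

(9, −15) and (14, −12)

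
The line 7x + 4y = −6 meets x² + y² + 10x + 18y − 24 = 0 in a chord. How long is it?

The distance from (−5, −9) to the line is 65/√65, and r² = 130.
Chord = 2√(r² − d²) = 2·√(65) = 2√65.

2√65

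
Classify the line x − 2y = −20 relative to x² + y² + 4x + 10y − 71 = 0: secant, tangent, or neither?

neither

Substituting the line into the circle gives 5x² + 76x + 516 = 0.
Δ = 5776 − 10320 = −4544.
No real roots: the line does not meet the circle.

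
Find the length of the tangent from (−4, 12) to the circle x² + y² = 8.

2√38

The centre is (0, 0) and r = 2√2. The square of the distance from P to the centre is 16 + 144 = 160.
Power of the point: PT² = |PO|² − r² = 152, so PT = 2√38.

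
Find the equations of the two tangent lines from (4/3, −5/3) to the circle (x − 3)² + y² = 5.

2x + y = 1 and x + 2y = −2

Write the tangent as mx − y + (−5/3 − m·(4/3)) = 0 and set its distance from the centre to √5:
[m·(5/3) − (5/3)]² = 5(m² + 1)
2m² + 5m + 2 = 0, so m = −2 or m = −1/2.
With m = −2: 2x + y = 1. With m = −1/2: x + 2y = −2.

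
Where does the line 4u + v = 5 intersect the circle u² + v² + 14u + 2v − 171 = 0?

(−2, 13) and (4, −11)

Express v = −4u + 5 and substitute into the circle:
17u² − 34u − 136 = 0  ⟹  u² − 2u − 8 = 0
u = 4 or u = −2, giving (4, −11) and (−2, 13).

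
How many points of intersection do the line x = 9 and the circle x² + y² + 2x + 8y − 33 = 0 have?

0

d² = (1·(−1) + 0·(−4) − (9))² = 100; r² = 50.
Since d² > r², the line lies outside the circle.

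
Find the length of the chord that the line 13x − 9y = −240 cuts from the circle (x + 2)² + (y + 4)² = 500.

Substitute y = (240 + 13x)/9:
250x² + 7500x + 36000 = 0  ⟹  x² + 30x + 144 = 0
x = −6 or x = −24, giving (−6, 18) and (−24, −8).
Chord length = distance between (−6, 18) and (−24, −8) = √1000 = 10√10.

10√10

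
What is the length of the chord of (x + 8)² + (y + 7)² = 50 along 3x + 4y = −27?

10

The distance from (−8, −7) to the line is 25/√25, and r² = 50.
Half the chord is √(r² − d²) = √(25), so the full chord is 10.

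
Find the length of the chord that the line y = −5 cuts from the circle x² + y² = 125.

Express y = −5 and substitute into the circle:
x² − 100 = 0
x = 10 or x = −10, giving (10, −5) and (−10, −5).
Chord length = distance between (10, −5) and (−10, −5) = √400 = 20.

20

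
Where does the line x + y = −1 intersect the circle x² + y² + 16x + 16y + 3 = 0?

(−3, 2) and (2, −3)

Express y = −x − 1 and substitute into the circle:
2x² + 2x − 12 = 0  ⟹  x² + x − 6 = 0
x = 2 or x = −3, giving (2, −3) and (−3, 2).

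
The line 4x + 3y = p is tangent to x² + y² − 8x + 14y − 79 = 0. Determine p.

The line touches the circle iff its distance from (4, −7) is 12:
|4·4 + 3·(−7) − p| / √25 = 12
|p − (−5)| = 12·5, so p = 55 or p = −65.

p = −65 or p = 55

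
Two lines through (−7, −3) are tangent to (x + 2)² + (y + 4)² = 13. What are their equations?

2x − 3y = −5 and 3x + 2y = −27

Let a tangent through (−7, −3) have slope m. Its distance from (−2, −4) must equal √13:
(5m − (−1))² = 13(m² + 1)
6m² + 5m − 6 = 0, so m = 2/3 or m = −3/2.
Through (−7, −3) these give 2x − 3y = −5 and 3x + 2y = −27.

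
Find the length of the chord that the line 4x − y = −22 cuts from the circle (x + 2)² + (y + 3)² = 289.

The distance from (−2, −3) to the line is 17/√17, and r² = 289.
Half the chord is √(r² − d²) = √(272), so the full chord is 8√17.

8√17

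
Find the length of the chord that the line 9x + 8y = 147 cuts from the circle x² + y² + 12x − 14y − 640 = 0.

Centre (−6, 7), r² = 725. Perpendicular distance d from centre to line = |−145| / √145 = 145/√145.
Chord = 2√(r² − d²) = 2·√(580) = 4√145.

4√145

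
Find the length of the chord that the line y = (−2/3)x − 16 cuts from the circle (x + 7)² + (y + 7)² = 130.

6√13

Express y = (−48 − 2x)/3 and substitute into the circle:
13x² + 234x = 0  ⟹  x² + 18x = 0
x = 0 or x = −18, giving (0, −16) and (−18, −4).
Chord length = distance between (0, −16) and (−18, −4) = √468 = 6√13.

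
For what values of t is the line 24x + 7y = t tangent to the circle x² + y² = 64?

t = −200 or t = 200

The line touches the circle iff its distance from (0, 0) is 8:
|24·0 + 7·0 − t| / √625 = 8
|t| = 8·25, so t = 200 or t = −200.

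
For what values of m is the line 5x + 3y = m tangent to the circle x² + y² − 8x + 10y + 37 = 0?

m = 5 ± 2√34

For a tangent, require d(centre, line) = r = 2.
|5·4 + 3·(−5) − m| / √34 = 2
|m − (5)| = 2√34.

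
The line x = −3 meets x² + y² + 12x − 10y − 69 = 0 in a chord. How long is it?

22

The line gives x = −3. Substituting into the circle:
y² − 10y − 96 = 0
y = 16 or y = −6, giving (−3, 16) and (−3, −6).
Chord length = distance between (−3, 16) and (−3, −6) = √484 = 22.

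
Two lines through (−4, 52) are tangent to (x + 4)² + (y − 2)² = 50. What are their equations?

Let a tangent through (−4, 52) have slope m. Its distance from (−4, 2) must equal 5√2:
[m·(0) − (−50)]² = 50(m² + 1)
m² − 49 = 0, so m = −7 or m = 7.
With m = −7: 7x + y = 24. With m = 7: 7x − y = −80.

7x + y = 24 and 7x − y = −80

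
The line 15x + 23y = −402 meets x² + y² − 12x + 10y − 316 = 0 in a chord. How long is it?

Centre (6, −5), r² = 377. Perpendicular distance d from centre to line = |377| / √754 = 377/√754.
Half the chord is √(r² − d²) = √(377/2), so the full chord is √754.

√754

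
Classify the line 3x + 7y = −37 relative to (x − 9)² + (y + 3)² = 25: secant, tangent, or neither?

neither

Centre (9, −3), r² = 25. Distance² from centre to line = (43)²/58 = 1849/58.
Since d² > r², the line lies outside the circle.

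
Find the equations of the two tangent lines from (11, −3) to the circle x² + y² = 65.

A line y − (−3) = m(x − (11)) is tangent when its distance from (0, 0) is √65:
[m·(−11) − (3)]² = 65(m² + 1)
28m² + 33m − 28 = 0, so m = −7/4 or m = 4/7.
With m = −7/4: 7x + 4y = 65. With m = 4/7: 4x − 7y = 65.

7x + 4y = 65 and 4x − 7y = 65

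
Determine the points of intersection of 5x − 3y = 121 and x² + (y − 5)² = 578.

Express y = (−121 + 5x)/3 and substitute into the circle:
34x² − 1360x + 13294 = 0  ⟹  x² − 40x + 391 = 0
x = 23 or x = 17, giving (23, −2) and (17, −12).

(17, −12) and (23, −2)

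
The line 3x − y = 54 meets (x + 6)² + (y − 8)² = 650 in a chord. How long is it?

2√10

Centre (−6, 8), r² = 650. Perpendicular distance d from centre to line = |−80| / √10 = 80/√10.
Half the chord is √(r² − d²) = √(10), so the full chord is 2√10.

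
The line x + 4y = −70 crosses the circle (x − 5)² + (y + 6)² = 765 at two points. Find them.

Express y = (−70 − x)/4 and substitute into the circle:
17x² − 68x − 9724 = 0  ⟹  x² − 4x − 572 = 0
x = 26 or x = −22, giving (26, −24) and (−22, −12).

(−22, −12) and (26, −24)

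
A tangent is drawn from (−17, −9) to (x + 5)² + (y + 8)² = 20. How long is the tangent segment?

Centre (−5, −8), r² = 20. |PO|² = (−12)² + (−1)² = 145.
By the tangent–radius right angle, tangent length = √(|PO|² − r²) = √125 = 5√5.

5√5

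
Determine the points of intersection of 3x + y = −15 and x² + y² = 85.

Substitute y = −3x − 15:
10x² + 90x + 140 = 0  ⟹  x² + 9x + 14 = 0
x = −2 or x = −7, giving (−2, −9) and (−7, 6).

(−7, 6) and (−2, −9)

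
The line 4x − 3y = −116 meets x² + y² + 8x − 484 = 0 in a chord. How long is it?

20

Substitute y = (116 + 4x)/3:
25x² + 1000x + 9100 = 0  ⟹  x² + 40x + 364 = 0
x = −14 or x = −26, giving (−14, 20) and (−26, 4).
Chord length = distance between (−14, 20) and (−26, 4) = √400 = 20.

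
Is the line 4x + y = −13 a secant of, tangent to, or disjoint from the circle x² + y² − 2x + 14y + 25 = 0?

secant

d² = (4·1 + 1·(−7) − (−13))²/17 = 100/17; r² = 25.
Since d² < r², the line cuts the circle twice.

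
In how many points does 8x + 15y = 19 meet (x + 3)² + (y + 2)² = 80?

2

Centre (−3, −2), r² = 80. Distance² from centre to line = (−73)²/289 = 5329/289.
Since d² < r², the line cuts the circle twice.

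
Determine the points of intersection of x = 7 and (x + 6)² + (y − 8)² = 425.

(7, −8) and (7, 24)

The line gives x = 7. Substituting into the circle:
y² − 16y − 192 = 0
y = 24 or y = −8, giving (7, 24) and (7, −8).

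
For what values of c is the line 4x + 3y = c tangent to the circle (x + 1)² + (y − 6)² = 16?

The line touches the circle iff its distance from (−1, 6) is 4:
|4·(−1) + 3·6 − c| / √25 = 4
|c − (14)| = 4·5, so c = 34 or c = −6.

c = −6 or c = 34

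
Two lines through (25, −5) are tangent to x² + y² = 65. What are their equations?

Write the tangent as mx − y + (−5 − m·(25)) = 0 and set its distance from the centre to √65:
[m·(−25) − (5)]² = 65(m² + 1)
56m² + 25m − 4 = 0, so m = 1/8 or m = −4/7.
Through (25, −5) these give x − 8y = 65 and 4x + 7y = 65.

x − 8y = 65 and 4x + 7y = 65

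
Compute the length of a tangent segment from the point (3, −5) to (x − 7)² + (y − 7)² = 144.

With centre O = (7, 7), |OP|² = 160 and r² = 144.
By the tangent–radius right angle, tangent length = √(|PO|² − r²) = √16 = 4.

4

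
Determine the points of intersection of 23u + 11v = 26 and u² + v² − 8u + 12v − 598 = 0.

From the line, v = (26 − 23u)/11. Substituting:
650u² − 5200u − 68250 = 0  ⟹  u² − 8u − 105 = 0
u = 15 or u = −7, giving (15, −29) and (−7, 17).

(−7, 17) and (15, −29)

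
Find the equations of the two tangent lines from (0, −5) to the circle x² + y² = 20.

x + 2y = −10 and x − 2y = 10

Let a tangent through (0, −5) have slope m. Its distance from (0, 0) must equal 2√5:
[m·(0) − (5)]² = 20(m² + 1)
4m² − 1 = 0, so m = −1/2 or m = 1/2.
Through (0, −5) these give x + 2y = −10 and x − 2y = 10.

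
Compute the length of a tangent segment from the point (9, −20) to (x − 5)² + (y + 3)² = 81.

With centre O = (5, −3), |OP|² = 305 and r² = 81.
The tangent meets the radius at right angles, so tangent² = |PO|² − r² = 305 − 81 = 224.

4√14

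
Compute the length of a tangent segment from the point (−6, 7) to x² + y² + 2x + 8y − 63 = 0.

√66

With centre O = (−1, −4), |OP|² = 146 and r² = 80.
Power of the point: PT² = |PO|² − r² = 66, so PT = √66.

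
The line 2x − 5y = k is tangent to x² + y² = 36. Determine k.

The line touches the circle iff its distance from (0, 0) is 6:
|2·0 − 5·0 − k| / √29 = 6
|k| = 6√29.

k = ±6√29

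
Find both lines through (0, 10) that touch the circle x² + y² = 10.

Write the tangent as mx − y + (10 − m·(0)) = 0 and set its distance from the centre to √10:
(0m − (−10))² = 10(m² + 1)
m² − 9 = 0, so m = −3 or m = 3.
Through (0, 10) these give 3x + y = 10 and 3x − y = −10.

3x + y = 10 and 3x − y = −10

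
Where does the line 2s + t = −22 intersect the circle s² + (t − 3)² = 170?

(−13, 4) and (−7, −8)

From the line, t = −2s − 22. Substituting:
5s² + 100s + 455 = 0  ⟹  s² + 20s + 91 = 0
s = −7 or s = −13, giving (−7, −8) and (−13, 4).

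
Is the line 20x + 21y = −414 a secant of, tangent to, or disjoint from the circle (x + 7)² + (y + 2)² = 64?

d² = (20·(−7) + 21·(−2) − (−414))²/841 = 64; r² = 64.
Since d² = r², the line is tangent.

tangent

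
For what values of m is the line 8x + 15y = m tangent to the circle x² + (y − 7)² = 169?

The line touches the circle iff its distance from (0, 7) is 13:
|8·0 + 15·7 − m| / √289 = 13
|m − (105)| = 13·17, so m = 326 or m = −116.

m = −116 or m = 326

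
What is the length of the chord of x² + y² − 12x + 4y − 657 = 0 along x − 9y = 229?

3√82

The distance from (6, −2) to the line is 205/√82, and r² = 697.
Half the chord is √(r² − d²) = √(369/2), so the full chord is 3√82.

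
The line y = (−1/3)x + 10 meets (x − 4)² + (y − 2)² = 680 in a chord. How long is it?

16√10

From the line, y = (30 − x)/3. Substituting:
10x² − 120x − 5400 = 0  ⟹  x² − 12x − 540 = 0
x = 30 or x = −18, giving (30, 0) and (−18, 16).
Chord length = distance between (30, 0) and (−18, 16) = √2560 = 16√10.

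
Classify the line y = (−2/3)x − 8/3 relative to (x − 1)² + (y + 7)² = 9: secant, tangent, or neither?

neither

d² = (2·1 + 3·(−7) − (−8))²/13 = 121/13; r² = 9.
Since d² > r², the line lies outside the circle.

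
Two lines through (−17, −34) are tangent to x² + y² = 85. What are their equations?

7x − 6y = 85 and 9x − 2y = −85

A line y − (−34) = m(x − (−17)) is tangent when its distance from (0, 0) is √85:
[m·(17) − (34)]² = 85(m² + 1)
12m² − 68m + 63 = 0, so m = 7/6 or m = 9/2.
With m = 7/6: 7x − 6y = 85. With m = 9/2: 9x − 2y = −85.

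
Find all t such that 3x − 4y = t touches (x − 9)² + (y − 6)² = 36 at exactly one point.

The line touches the circle iff its distance from (9, 6) is 6:
|3·9 − 4·6 − t| / √25 = 6
|t − (3)| = 6·5, so t = 33 or t = −27.

t = −27 or t = 33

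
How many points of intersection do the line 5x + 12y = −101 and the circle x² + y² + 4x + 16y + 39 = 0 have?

Substituting the line into the circle gives 169x² + 626x − 3575 = 0.
Δ = 391876 − (−2416700) = 2808576.
Two real roots: the line is a secant.

2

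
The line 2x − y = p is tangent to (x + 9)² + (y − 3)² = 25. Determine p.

The line touches the circle iff its distance from (−9, 3) is 5:
|2·(−9) − 1·3 − p| / √5 = 5
|p − (−21)| = 5√5.

p = −21 ± 5√5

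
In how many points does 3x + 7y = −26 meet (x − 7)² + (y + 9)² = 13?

Substituting the line into the circle gives 58x² − 908x + 3133 = 0.
Discriminant = (−908)² − 4·58·(3133) = 97608 > 0.
Two real roots: the line is a secant.

2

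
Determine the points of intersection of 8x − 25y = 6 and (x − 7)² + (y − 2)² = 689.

(−18, −6) and (32, 10)

From the line, y = (−6 + 8x)/25. Substituting:
689x² − 9646x − 396864 = 0  ⟹  x² − 14x − 576 = 0
x = 32 or x = −18, giving (32, 10) and (−18, −6).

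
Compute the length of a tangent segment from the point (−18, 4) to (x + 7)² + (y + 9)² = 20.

3√30

With centre O = (−7, −9), |OP|² = 290 and r² = 20.
By the tangent–radius right angle, tangent length = √(|PO|² − r²) = √270 = 3√30.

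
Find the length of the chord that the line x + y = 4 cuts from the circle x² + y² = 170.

Express y = −x + 4 and substitute into the circle:
2x² − 8x − 154 = 0  ⟹  x² − 4x − 77 = 0
x = 11 or x = −7, giving (11, −7) and (−7, 11).
|(11, −7) − (−7, 11)| = √((18)² + (−18)²) = 18√2.

18√2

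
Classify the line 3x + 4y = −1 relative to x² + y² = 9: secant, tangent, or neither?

d² = (3·0 + 4·0 − (−1))²/25 = 1/25; r² = 9.
Since d² < r², the line cuts the circle twice.

secant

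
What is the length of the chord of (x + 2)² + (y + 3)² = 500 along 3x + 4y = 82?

20

Substitute y = (82 − 3x)/4:
25x² − 500x + 900 = 0  ⟹  x² − 20x + 36 = 0
x = 18 or x = 2, giving (18, 7) and (2, 19).
|(18, 7) − (2, 19)| = √((16)² + (−12)²) = 20.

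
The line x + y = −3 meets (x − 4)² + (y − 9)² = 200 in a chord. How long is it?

12√2

The distance from (4, 9) to the line is 16/√2, and r² = 200.
Chord = 2√(r² − d²) = 2·√(72) = 12√2.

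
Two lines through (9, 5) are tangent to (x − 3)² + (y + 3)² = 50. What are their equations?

x − 7y = −26 and 7x + y = 68

A line y − (5) = m(x − (9)) is tangent when its distance from (3, −3) is 5√2:
[m·(−6) − (−8)]² = 50(m² + 1)
7m² + 48m − 7 = 0, so m = 1/7 or m = −7.
Through (9, 5) these give x − 7y = −26 and 7x + y = 68.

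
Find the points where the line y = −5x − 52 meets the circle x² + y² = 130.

From the line, y = −5x − 52. Substituting:
26x² + 520x + 2574 = 0  ⟹  x² + 20x + 99 = 0
x = −9 or x = −11, giving (−9, −7) and (−11, 3).

(−11, 3) and (−9, −7)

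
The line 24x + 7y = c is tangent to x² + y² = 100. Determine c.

c = −250 or c = 250

For a tangent, require d(centre, line) = r = 10.
|24·0 + 7·0 − c| / √625 = 10
|c| = 10·25, so c = 250 or c = −250.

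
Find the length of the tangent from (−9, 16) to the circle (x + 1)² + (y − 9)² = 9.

2√26

Centre (−1, 9), r² = 9. |PO|² = (−8)² + (7)² = 113.
The tangent meets the radius at right angles, so tangent² = |PO|² − r² = 113 − 9 = 104.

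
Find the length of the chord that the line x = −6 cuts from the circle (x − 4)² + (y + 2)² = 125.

10

The line gives x = −6. Substituting into the circle:
y² + 4y − 21 = 0
y = 3 or y = −7, giving (−6, 3) and (−6, −7).
Chord length = distance between (−6, 3) and (−6, −7) = √100 = 10.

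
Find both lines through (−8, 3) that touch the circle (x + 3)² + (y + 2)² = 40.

x − 3y = −17 and 3x − y = −27

Let a tangent through (−8, 3) have slope m. Its distance from (−3, −2) must equal 2√10:
(5m − (−5))² = 40(m² + 1)
3m² − 10m + 3 = 0, so m = 1/3 or m = 3.
With m = 1/3: x − 3y = −17. With m = 3: 3x − y = −27.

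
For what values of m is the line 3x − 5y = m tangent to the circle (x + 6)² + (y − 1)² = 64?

For a tangent, require d(centre, line) = r = 8.
|3·(−6) − 5·1 − m| / √34 = 8
|m − (−23)| = 8√34.

m = −23 ± 8√34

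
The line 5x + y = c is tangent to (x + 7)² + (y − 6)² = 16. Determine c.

c = −29 ± 4√26

Tangency holds when the distance from the centre (−7, 6) to the line equals the radius 4:
|5·(−7) + 1·6 − c| / √26 = 4
|c − (−29)| = 4√26.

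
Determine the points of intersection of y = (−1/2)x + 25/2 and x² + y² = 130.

Substitute y = (25 − x)/2:
5x² − 50x + 105 = 0  ⟹  x² − 10x + 21 = 0
x = 7 or x = 3, giving (7, 9) and (3, 11).

(3, 11) and (7, 9)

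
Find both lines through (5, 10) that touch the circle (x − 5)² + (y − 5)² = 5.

A line y − (10) = m(x − (5)) is tangent when its distance from (5, 5) is √5:
[m·(0) − (−5)]² = 5(m² + 1)
m² − 4 = 0, so m = −2 or m = 2.
Through (5, 10) these give 2x + y = 20 and 2x − y = 0.

2x + y = 20 and 2x − y = 0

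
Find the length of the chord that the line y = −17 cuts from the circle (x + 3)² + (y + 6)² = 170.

14

The distance from (−3, −6) to the line is 11, and r² = 170.
Chord = 2√(r² − d²) = 2·√(49) = 14.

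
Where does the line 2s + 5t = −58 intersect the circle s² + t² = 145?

(−9, −8) and (1, −12)

Express t = (−58 − 2s)/5 and substitute into the circle:
29s² + 232s − 261 = 0  ⟹  s² + 8s − 9 = 0
s = 1 or s = −9, giving (1, −12) and (−9, −8).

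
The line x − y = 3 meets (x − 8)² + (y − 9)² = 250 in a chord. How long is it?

Centre (8, 9), r² = 250. Perpendicular distance d from centre to line = |−4| / √2 = 4/√2.
Half the chord is √(r² − d²) = √(242), so the full chord is 22√2.

22√2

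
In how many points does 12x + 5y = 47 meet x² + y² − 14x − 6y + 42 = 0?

1

Centre (7, 3), r² = 16. Distance² from centre to line = (52)²/169 = 16.
Since d² = r², the line is tangent.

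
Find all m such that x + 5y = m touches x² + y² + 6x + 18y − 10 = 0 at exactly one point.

m = −48 ± 10√26

The line touches the circle iff its distance from (−3, −9) is 10:
|1·(−3) + 5·(−9) − m| / √26 = 10
|m − (−48)| = 10√26.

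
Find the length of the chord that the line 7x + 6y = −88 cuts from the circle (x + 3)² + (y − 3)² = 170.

From the line, y = (−88 − 7x)/6. Substituting:
85x² + 1700x + 5440 = 0  ⟹  x² + 20x + 64 = 0
x = −4 or x = −16, giving (−4, −10) and (−16, 4).
Chord length = distance between (−4, −10) and (−16, 4) = √340 = 2√85.

2√85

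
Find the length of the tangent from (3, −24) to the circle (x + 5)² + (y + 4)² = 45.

√419

The centre is (−5, −4) and r = 3√5. The square of the distance from P to the centre is 64 + 400 = 464.
Power of the point: PT² = |PO|² − r² = 419, so PT = √419.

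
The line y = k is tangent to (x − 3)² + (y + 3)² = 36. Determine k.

Tangency holds when the distance from the centre (3, −3) to the line equals the radius 6:
|0·3 + 1·(−3) − k| / √1 = 6
|k − (−3)| = 6, so k = 3 or k = −9.

k = −9 or k = 3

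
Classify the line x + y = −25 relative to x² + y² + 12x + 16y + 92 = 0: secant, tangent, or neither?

neither

Centre (−6, −8), r² = 8. Distance² from centre to line = (11)²/2 = 121/2.
Since d² > r², the line lies outside the circle.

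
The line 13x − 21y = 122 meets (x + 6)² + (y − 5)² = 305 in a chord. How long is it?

√610

Substitute y = (−122 + 13x)/21:
610x² − 610x − 67100 = 0  ⟹  x² − x − 110 = 0
x = 11 or x = −10, giving (11, 1) and (−10, −12).
|(11, 1) − (−10, −12)| = √((21)² + (13)²) = √610.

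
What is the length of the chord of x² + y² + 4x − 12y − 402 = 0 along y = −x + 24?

22√2

Substitute y = −x + 24:
2x² − 32x − 114 = 0  ⟹  x² − 16x − 57 = 0
x = 19 or x = −3, giving (19, 5) and (−3, 27).
Chord length = distance between (19, 5) and (−3, 27) = √968 = 22√2.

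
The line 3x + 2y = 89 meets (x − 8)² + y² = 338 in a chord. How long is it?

The distance from (8, 0) to the line is 65/√13, and r² = 338.
Half the chord is √(r² − d²) = √(13), so the full chord is 2√13.

2√13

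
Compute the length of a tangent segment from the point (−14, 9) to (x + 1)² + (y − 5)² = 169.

4

Centre (−1, 5), r² = 169. |PO|² = (−13)² + (4)² = 185.
By the tangent–radius right angle, tangent length = √(|PO|² − r²) = √16 = 4.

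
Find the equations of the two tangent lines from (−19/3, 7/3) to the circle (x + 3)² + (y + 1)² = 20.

Write the tangent as mx − y + (7/3 − m·(−19/3)) = 0 and set its distance from the centre to 2√5:
[m·(10/3) − (−10/3)]² = 20(m² + 1)
2m² − 5m + 2 = 0, so m = 1/2 or m = 2.
Through (−19/3, 7/3) these give x − 2y = −11 and 2x − y = −15.

x − 2y = −11 and 2x − y = −15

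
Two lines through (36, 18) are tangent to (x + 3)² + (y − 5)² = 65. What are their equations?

4x − 7y = 18 and x − 8y = −108

A line y − (18) = m(x − (36)) is tangent when its distance from (−3, 5) is √65:
[m·(−39) − (−13)]² = 65(m² + 1)
56m² − 39m + 4 = 0, so m = 4/7 or m = 1/8.
Through (36, 18) these give 4x − 7y = 18 and x − 8y = −108.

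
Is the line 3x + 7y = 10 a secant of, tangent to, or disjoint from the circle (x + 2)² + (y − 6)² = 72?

Substituting the line into the circle gives 58x² + 388x − 2308 = 0.
Δ = 150544 − (−535456) = 686000.
Two real roots: the line is a secant.

secant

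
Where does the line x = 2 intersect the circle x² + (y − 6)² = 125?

The line gives x = 2. Substituting into the circle:
y² − 12y − 85 = 0
y = 17 or y = −5, giving (2, 17) and (2, −5).

(2, −5) and (2, 17)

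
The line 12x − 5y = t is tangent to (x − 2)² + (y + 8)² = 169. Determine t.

The line touches the circle iff its distance from (2, −8) is 13:
|12·2 − 5·(−8) − t| / √169 = 13
|t − (64)| = 13·13, so t = 233 or t = −105.

t = −105 or t = 233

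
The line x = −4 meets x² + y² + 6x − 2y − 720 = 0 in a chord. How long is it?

54

Centre (−3, 1), r² = 730. Perpendicular distance d from centre to line = |1| / √1 = 1.
Chord = 2√(r² − d²) = 2·√(729) = 54.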